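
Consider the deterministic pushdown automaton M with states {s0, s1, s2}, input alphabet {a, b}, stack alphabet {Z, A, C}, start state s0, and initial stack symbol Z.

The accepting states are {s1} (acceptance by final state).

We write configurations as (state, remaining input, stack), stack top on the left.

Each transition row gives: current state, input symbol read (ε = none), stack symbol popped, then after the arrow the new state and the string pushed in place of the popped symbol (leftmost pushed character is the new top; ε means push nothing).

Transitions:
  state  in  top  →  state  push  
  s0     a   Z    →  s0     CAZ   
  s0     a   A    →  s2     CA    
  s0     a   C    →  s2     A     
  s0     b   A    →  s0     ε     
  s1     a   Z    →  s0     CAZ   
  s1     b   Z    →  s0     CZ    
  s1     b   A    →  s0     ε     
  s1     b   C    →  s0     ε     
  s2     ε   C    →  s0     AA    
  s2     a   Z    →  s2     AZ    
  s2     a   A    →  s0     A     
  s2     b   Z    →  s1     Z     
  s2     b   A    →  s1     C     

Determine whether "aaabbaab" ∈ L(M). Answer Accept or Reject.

Accept

(s0, aaabbaab, Z)
  read a, top Z: go to s0, push CAZ → (s0, aabbaab, CAZ)
  read a, top C: go to s2, push A → (s2, abbaab, AAZ)
  read a, top A: go to s0, push A → (s0, bbaab, AAZ)
  read b, top A: go to s0, push ε → (s0, baab, AZ)
  read b, top A: go to s0, push ε → (s0, aab, Z)
  read a, top Z: go to s0, push CAZ → (s0, ab, CAZ)
  read a, top C: go to s2, push A → (s2, b, AAZ)
  read b, top A: go to s1, push C → (s1, ε, CAZ)
All input consumed; state s1 ∈ F.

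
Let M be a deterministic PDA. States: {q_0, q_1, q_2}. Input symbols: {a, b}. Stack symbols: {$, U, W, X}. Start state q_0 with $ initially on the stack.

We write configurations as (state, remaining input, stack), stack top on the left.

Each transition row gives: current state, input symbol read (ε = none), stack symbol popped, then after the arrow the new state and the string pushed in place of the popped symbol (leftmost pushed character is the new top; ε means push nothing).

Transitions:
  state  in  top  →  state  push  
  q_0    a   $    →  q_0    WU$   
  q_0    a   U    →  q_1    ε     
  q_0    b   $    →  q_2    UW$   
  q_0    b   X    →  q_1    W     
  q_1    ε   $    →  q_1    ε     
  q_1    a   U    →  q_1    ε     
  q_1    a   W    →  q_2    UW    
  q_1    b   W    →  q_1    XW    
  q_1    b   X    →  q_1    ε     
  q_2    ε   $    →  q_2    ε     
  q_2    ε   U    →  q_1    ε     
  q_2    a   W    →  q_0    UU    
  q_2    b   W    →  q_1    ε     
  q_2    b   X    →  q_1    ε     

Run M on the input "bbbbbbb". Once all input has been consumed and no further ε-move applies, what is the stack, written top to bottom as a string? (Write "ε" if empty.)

W$

(q_0, bbbbbbb, $)
  read b, top $: go to q_2, push UW$ → (q_2, bbbbbb, UW$)
  ε-move, top U: go to q_1, push ε → (q_1, bbbbbb, W$)
  read b, top W: go to q_1, push XW → (q_1, bbbbb, XW$)
  read b, top X: go to q_1, push ε → (q_1, bbbb, W$)
  read b, top W: go to q_1, push XW → (q_1, bbb, XW$)
  read b, top X: go to q_1, push ε → (q_1, bb, W$)
  read b, top W: go to q_1, push XW → (q_1, b, XW$)
  read b, top X: go to q_1, push ε → (q_1, ε, W$)
All input consumed in state q_1 with stack W$.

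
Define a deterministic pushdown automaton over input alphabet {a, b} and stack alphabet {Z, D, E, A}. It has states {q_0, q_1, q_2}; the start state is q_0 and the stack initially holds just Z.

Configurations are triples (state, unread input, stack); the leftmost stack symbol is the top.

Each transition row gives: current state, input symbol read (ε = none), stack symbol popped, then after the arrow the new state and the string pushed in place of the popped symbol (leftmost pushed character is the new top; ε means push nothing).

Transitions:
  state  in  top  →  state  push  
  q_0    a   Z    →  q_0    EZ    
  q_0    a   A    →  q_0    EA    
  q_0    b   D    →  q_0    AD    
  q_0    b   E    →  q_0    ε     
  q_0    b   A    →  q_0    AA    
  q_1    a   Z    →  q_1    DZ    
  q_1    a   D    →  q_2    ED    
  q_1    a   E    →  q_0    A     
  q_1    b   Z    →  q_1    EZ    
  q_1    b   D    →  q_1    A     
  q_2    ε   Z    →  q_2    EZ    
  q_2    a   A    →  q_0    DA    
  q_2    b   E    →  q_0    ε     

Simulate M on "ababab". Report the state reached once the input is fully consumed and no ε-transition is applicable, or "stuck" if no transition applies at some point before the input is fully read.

(q_0, ababab, Z) ⊢ (q_0, babab, EZ) ⊢ (q_0, abab, Z) ⊢ (q_0, bab, EZ) ⊢ (q_0, ab, Z) ⊢ (q_0, b, EZ) ⊢ (q_0, ε, Z)
All input consumed; M is in state q_0.

q_0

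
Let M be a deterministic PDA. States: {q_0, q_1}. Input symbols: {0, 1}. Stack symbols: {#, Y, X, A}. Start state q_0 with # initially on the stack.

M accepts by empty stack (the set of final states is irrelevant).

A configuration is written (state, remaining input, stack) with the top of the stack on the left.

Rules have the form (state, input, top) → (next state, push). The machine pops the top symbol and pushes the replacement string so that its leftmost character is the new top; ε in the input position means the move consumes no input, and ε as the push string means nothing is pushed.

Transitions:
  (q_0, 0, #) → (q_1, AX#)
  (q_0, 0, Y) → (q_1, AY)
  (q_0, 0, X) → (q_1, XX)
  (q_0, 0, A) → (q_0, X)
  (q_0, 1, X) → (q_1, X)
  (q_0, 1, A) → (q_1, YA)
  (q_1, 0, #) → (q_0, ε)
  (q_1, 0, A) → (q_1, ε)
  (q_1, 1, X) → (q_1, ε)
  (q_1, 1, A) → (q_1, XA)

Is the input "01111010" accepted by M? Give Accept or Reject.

(q_0, 01111010, #)
  read 0, top #: go to q_1, push AX# → (q_1, 1111010, AX#)
  read 1, top A: go to q_1, push XA → (q_1, 111010, XAX#)
  read 1, top X: go to q_1, push ε → (q_1, 11010, AX#)
  read 1, top A: go to q_1, push XA → (q_1, 1010, XAX#)
  read 1, top X: go to q_1, push ε → (q_1, 010, AX#)
  read 0, top A: go to q_1, push ε → (q_1, 10, X#)
  read 1, top X: go to q_1, push ε → (q_1, 0, #)
  read 0, top #: go to q_0, push ε → (q_0, ε, ε)
All input consumed and the stack is empty.

Accept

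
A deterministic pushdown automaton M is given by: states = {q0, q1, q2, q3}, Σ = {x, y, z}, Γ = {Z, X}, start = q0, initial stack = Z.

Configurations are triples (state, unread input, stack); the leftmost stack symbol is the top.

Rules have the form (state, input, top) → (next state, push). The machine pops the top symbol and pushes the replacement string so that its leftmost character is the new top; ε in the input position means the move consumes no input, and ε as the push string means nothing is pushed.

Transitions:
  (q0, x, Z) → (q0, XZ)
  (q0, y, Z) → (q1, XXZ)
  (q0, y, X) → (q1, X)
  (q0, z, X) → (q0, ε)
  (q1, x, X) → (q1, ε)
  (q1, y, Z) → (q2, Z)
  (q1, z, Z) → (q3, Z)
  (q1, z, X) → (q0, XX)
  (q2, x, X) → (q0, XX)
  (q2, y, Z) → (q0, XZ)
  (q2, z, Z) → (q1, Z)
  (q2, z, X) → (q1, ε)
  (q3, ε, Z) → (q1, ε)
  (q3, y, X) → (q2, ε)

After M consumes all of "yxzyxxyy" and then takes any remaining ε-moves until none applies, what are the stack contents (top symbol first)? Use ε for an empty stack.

(q0, yxzyxxyy, Z) ⊢ (q1, xzyxxyy, XXZ) ⊢ (q1, zyxxyy, XZ) ⊢ (q0, yxxyy, XXZ) ⊢ (q1, xxyy, XXZ) ⊢ (q1, xyy, XZ) ⊢ (q1, yy, Z) ⊢ (q2, y, Z) ⊢ (q0, ε, XZ)
All input consumed in state q0 with stack XZ.

XZ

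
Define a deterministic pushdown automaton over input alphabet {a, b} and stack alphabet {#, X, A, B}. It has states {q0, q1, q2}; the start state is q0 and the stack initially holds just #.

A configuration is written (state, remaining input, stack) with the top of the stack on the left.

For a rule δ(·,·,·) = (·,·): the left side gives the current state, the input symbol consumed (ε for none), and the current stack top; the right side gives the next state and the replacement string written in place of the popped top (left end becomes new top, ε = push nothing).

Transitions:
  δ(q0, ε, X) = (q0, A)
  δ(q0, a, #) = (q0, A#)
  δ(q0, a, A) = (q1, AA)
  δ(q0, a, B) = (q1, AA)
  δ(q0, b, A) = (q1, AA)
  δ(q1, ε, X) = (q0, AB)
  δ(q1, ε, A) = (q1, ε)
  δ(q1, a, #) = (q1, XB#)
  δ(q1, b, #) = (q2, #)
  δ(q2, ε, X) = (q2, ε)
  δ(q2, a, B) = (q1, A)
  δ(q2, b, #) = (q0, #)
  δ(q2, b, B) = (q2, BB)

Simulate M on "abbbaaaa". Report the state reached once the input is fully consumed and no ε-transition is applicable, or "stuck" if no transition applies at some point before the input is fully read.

(q0, abbbaaaa, #)
  read a, top #: go to q0, push A# → (q0, bbbaaaa, A#)
  read b, top A: go to q1, push AA → (q1, bbaaaa, AA#)
  ε-move, top A: go to q1, push ε → (q1, bbaaaa, A#)
  ε-move, top A: go to q1, push ε → (q1, bbaaaa, #)
  read b, top #: go to q2, push # → (q2, baaaa, #)
  read b, top #: go to q0, push # → (q0, aaaa, #)
  read a, top #: go to q0, push A# → (q0, aaa, A#)
  read a, top A: go to q1, push AA → (q1, aa, AA#)
  ε-move, top A: go to q1, push ε → (q1, aa, A#)
  ε-move, top A: go to q1, push ε → (q1, aa, #)
  read a, top #: go to q1, push XB# → (q1, a, XB#)
  ε-move, top X: go to q0, push AB → (q0, a, ABB#)
  read a, top A: go to q1, push AA → (q1, ε, AABB#)
  ε-move, top A: go to q1, push ε → (q1, ε, ABB#)
  ε-move, top A: go to q1, push ε → (q1, ε, BB#)
All input consumed; M is in state q1.

q1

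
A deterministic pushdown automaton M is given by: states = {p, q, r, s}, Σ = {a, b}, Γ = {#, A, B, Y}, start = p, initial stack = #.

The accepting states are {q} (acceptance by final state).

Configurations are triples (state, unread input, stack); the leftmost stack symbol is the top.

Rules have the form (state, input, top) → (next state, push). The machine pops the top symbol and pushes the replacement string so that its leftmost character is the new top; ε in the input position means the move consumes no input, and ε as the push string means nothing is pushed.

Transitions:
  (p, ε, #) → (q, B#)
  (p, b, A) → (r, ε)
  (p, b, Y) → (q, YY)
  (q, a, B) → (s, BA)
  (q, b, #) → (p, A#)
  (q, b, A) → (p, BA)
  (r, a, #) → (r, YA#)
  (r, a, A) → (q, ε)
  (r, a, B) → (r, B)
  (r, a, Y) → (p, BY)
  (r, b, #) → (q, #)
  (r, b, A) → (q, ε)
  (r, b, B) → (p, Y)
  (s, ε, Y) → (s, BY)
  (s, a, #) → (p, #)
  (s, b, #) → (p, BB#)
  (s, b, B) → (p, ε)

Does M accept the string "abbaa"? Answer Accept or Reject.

(p, abbaa, #)
  ε-move, top #: go to q, push B# → (q, abbaa, B#)
  read a, top B: go to s, push BA → (s, bbaa, BA#)
  read b, top B: go to p, push ε → (p, baa, A#)
  read b, top A: go to r, push ε → (r, aa, #)
  read a, top #: go to r, push YA# → (r, a, YA#)
  read a, top Y: go to p, push BY → (p, ε, BYA#)
All input consumed; state p ∉ F and no further ε-move applies.

Reject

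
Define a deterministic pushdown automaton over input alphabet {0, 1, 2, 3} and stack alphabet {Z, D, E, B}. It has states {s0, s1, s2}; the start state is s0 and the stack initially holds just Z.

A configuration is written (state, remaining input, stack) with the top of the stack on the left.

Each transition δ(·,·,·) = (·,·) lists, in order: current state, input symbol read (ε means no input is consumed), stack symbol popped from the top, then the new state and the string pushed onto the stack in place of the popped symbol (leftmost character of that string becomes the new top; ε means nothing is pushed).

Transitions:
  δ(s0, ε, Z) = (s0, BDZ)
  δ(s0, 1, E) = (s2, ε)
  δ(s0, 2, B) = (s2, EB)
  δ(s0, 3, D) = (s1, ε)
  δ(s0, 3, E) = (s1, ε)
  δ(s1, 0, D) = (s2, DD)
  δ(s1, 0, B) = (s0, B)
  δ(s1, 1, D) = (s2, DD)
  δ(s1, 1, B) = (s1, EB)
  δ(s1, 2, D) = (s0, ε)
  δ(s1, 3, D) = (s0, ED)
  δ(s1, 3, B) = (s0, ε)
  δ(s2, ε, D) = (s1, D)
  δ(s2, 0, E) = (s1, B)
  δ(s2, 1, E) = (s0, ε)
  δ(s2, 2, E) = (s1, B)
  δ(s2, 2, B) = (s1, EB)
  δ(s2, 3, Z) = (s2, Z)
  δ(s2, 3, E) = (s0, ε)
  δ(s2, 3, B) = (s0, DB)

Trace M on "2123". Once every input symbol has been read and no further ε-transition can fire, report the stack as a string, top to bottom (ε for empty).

(s0, 2123, Z)
  ε-move, top Z: go to s0, push BDZ → (s0, 2123, BDZ)
  read 2, top B: go to s2, push EB → (s2, 123, EBDZ)
  read 1, top E: go to s0, push ε → (s0, 23, BDZ)
  read 2, top B: go to s2, push EB → (s2, 3, EBDZ)
  read 3, top E: go to s0, push ε → (s0, ε, BDZ)
All input consumed in state s0 with stack BDZ.

BDZ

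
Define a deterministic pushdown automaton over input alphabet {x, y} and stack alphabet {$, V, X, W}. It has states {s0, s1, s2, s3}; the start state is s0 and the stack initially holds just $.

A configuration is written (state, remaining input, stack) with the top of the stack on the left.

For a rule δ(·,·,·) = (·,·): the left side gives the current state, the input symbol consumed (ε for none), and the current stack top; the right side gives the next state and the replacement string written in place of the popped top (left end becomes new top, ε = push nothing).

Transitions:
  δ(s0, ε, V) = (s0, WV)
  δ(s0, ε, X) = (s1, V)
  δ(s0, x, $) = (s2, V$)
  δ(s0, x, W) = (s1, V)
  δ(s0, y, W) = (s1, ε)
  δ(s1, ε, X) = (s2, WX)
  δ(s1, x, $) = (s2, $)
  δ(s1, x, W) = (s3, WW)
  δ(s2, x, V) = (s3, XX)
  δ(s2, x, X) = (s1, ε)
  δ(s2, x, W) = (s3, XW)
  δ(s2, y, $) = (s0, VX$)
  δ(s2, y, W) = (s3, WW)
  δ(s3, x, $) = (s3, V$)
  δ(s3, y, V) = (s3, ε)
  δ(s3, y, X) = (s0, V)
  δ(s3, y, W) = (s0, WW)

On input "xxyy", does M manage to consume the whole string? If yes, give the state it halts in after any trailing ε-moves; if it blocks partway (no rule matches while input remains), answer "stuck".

(s0, xxyy, $)
  read x, top $: go to s2, push V$ → (s2, xyy, V$)
  read x, top V: go to s3, push XX → (s3, yy, XX$)
  read y, top X: go to s0, push V → (s0, y, VX$)
  ε-move, top V: go to s0, push WV → (s0, y, WVX$)
  read y, top W: go to s1, push ε → (s1, ε, VX$)
All input consumed; M is in state s1.

s1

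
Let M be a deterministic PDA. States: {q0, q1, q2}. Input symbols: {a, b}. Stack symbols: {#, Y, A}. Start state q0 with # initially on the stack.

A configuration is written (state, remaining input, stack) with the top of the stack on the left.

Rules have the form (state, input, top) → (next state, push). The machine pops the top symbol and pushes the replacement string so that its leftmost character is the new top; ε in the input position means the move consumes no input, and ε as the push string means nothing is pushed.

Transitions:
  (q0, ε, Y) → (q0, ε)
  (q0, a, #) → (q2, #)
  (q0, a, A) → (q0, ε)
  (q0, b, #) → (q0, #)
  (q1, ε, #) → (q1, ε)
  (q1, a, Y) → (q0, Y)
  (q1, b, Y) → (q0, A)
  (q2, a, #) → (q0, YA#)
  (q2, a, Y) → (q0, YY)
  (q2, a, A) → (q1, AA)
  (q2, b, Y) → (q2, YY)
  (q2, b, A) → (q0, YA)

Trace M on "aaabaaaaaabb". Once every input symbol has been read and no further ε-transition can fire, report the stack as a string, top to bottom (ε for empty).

(q0, aaabaaaaaabb, #)
  read a, top #: go to q2, push # → (q2, aabaaaaaabb, #)
  read a, top #: go to q0, push YA# → (q0, abaaaaaabb, YA#)
  ε-move, top Y: go to q0, push ε → (q0, abaaaaaabb, A#)
  read a, top A: go to q0, push ε → (q0, baaaaaabb, #)
  read b, top #: go to q0, push # → (q0, aaaaaabb, #)
  read a, top #: go to q2, push # → (q2, aaaaabb, #)
  read a, top #: go to q0, push YA# → (q0, aaaabb, YA#)
  ε-move, top Y: go to q0, push ε → (q0, aaaabb, A#)
  read a, top A: go to q0, push ε → (q0, aaabb, #)
  read a, top #: go to q2, push # → (q2, aabb, #)
  read a, top #: go to q0, push YA# → (q0, abb, YA#)
  ε-move, top Y: go to q0, push ε → (q0, abb, A#)
  read a, top A: go to q0, push ε → (q0, bb, #)
  read b, top #: go to q0, push # → (q0, b, #)
  read b, top #: go to q0, push # → (q0, ε, #)
All input consumed in state q0 with stack #.

#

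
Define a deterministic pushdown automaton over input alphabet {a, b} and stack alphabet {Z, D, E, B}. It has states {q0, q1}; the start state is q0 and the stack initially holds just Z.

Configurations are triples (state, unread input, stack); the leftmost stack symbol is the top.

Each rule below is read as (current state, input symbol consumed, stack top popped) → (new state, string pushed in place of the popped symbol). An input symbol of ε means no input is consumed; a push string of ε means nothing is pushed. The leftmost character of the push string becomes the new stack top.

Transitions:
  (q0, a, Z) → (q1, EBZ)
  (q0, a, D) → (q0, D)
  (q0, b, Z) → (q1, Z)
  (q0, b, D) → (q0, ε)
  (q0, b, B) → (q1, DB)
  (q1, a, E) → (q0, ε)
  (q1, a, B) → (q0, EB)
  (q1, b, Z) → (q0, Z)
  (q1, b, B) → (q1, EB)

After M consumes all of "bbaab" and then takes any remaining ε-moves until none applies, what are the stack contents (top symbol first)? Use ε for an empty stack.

DBZ

(q0, bbaab, Z)
  read b, top Z: go to q1, push Z → (q1, baab, Z)
  read b, top Z: go to q0, push Z → (q0, aab, Z)
  read a, top Z: go to q1, push EBZ → (q1, ab, EBZ)
  read a, top E: go to q0, push ε → (q0, b, BZ)
  read b, top B: go to q1, push DB → (q1, ε, DBZ)
All input consumed in state q1 with stack DBZ.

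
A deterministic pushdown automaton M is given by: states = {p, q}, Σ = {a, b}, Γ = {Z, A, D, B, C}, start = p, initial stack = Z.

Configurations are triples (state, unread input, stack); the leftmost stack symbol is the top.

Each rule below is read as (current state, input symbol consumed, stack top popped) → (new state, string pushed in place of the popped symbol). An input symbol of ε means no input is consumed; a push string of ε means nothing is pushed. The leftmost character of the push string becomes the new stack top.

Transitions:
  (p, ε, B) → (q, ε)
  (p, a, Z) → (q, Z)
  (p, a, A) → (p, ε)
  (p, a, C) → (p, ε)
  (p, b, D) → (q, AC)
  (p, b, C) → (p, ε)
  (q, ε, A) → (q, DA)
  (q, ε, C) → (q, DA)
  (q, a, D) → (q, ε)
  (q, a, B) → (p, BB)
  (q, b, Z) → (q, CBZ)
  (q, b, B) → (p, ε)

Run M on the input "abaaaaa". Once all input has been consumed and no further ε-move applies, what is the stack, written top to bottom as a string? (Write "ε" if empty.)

(p, abaaaaa, Z)
  read a, top Z: go to q, push Z → (q, baaaaa, Z)
  read b, top Z: go to q, push CBZ → (q, aaaaa, CBZ)
  ε-move, top C: go to q, push DA → (q, aaaaa, DABZ)
  read a, top D: go to q, push ε → (q, aaaa, ABZ)
  ε-move, top A: go to q, push DA → (q, aaaa, DABZ)
  read a, top D: go to q, push ε → (q, aaa, ABZ)
  ε-move, top A: go to q, push DA → (q, aaa, DABZ)
  read a, top D: go to q, push ε → (q, aa, ABZ)
  ε-move, top A: go to q, push DA → (q, aa, DABZ)
  read a, top D: go to q, push ε → (q, a, ABZ)
  ε-move, top A: go to q, push DA → (q, a, DABZ)
  read a, top D: go to q, push ε → (q, ε, ABZ)
  ε-move, top A: go to q, push DA → (q, ε, DABZ)
All input consumed in state q with stack DABZ.

DABZ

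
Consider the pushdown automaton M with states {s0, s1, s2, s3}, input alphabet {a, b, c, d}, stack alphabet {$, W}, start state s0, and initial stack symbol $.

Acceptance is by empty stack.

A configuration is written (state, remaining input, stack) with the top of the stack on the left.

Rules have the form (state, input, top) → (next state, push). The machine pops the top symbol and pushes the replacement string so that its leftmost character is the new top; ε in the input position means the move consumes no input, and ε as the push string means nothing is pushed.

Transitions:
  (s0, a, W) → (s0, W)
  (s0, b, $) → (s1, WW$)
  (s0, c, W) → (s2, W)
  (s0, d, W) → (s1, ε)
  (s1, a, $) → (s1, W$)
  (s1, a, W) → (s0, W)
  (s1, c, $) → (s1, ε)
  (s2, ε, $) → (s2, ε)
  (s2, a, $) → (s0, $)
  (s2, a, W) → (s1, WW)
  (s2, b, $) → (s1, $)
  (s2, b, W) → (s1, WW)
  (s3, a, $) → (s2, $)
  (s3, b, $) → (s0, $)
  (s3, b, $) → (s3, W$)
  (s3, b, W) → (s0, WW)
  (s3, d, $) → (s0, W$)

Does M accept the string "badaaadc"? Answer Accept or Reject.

Accept

One accepting computation: (s0, badaaadc, $) ⊢ (s1, adaaadc, WW$) ⊢ (s0, daaadc, WW$) ⊢ (s1, aaadc, W$) ⊢ (s0, aadc, W$) ⊢ (s0, adc, W$) ⊢ (s0, dc, W$) ⊢ (s1, c, $) ⊢ (s1, ε, ε)
All input consumed and the stack is empty.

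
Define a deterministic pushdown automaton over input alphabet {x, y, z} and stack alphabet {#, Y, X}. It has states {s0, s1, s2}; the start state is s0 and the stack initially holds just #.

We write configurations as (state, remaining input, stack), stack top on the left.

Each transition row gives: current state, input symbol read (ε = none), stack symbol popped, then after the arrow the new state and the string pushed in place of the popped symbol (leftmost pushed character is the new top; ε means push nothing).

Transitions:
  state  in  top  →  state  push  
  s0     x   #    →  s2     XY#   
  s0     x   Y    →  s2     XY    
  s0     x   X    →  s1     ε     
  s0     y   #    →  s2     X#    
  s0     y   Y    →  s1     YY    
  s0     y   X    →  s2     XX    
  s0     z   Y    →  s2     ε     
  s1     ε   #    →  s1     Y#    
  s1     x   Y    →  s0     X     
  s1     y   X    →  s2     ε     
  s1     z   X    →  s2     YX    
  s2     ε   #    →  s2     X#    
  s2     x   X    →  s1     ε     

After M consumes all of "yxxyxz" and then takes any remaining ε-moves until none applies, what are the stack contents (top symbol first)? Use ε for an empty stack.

(s0, yxxyxz, #)
  read y, top #: go to s2, push X# → (s2, xxyxz, X#)
  read x, top X: go to s1, push ε → (s1, xyxz, #)
  ε-move, top #: go to s1, push Y# → (s1, xyxz, Y#)
  read x, top Y: go to s0, push X → (s0, yxz, X#)
  read y, top X: go to s2, push XX → (s2, xz, XX#)
  read x, top X: go to s1, push ε → (s1, z, X#)
  read z, top X: go to s2, push YX → (s2, ε, YX#)
All input consumed in state s2 with stack YX#.

YX#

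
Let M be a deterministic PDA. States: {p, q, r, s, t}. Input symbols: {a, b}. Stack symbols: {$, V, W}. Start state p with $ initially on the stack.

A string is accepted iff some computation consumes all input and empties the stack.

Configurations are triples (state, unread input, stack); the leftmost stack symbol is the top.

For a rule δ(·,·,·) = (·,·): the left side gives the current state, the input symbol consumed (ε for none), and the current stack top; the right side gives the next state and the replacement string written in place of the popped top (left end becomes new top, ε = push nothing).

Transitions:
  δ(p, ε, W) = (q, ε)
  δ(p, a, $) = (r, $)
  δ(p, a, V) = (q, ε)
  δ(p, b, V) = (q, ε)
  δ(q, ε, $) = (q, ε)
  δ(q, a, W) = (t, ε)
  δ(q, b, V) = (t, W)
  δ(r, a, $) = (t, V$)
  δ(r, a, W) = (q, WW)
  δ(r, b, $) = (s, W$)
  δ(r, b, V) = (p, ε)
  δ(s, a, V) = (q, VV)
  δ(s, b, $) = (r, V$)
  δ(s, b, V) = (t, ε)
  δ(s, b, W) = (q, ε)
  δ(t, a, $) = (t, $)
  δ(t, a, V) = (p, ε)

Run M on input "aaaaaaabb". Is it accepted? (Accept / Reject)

(p, aaaaaaabb, $)
  read a, top $: go to r, push $ → (r, aaaaaabb, $)
  read a, top $: go to t, push V$ → (t, aaaaabb, V$)
  read a, top V: go to p, push ε → (p, aaaabb, $)
  read a, top $: go to r, push $ → (r, aaabb, $)
  read a, top $: go to t, push V$ → (t, aabb, V$)
  read a, top V: go to p, push ε → (p, abb, $)
  read a, top $: go to r, push $ → (r, bb, $)
  read b, top $: go to s, push W$ → (s, b, W$)
  read b, top W: go to q, push ε → (q, ε, $)
  ε-move, top $: go to q, push ε → (q, ε, ε)
All input consumed and the stack is empty.

Accept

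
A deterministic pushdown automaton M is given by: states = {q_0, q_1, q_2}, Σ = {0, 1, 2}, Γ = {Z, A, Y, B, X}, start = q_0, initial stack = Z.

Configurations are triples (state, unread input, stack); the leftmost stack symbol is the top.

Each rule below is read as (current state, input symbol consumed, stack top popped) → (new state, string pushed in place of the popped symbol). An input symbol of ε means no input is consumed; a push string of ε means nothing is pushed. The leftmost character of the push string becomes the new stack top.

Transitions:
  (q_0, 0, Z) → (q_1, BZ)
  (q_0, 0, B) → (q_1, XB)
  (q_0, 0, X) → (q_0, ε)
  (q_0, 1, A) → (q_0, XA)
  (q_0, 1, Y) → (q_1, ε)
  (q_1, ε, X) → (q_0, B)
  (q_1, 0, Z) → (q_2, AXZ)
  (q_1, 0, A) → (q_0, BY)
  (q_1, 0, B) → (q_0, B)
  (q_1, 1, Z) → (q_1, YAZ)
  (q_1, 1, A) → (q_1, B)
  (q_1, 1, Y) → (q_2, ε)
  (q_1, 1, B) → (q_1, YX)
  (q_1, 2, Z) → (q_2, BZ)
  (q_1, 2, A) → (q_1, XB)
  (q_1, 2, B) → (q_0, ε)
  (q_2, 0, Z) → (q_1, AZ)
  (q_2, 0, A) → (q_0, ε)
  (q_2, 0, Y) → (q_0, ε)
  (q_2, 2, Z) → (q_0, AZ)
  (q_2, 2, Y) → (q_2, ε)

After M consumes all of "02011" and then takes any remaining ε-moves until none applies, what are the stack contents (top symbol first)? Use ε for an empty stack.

(q_0, 02011, Z)
  read 0, top Z: go to q_1, push BZ → (q_1, 2011, BZ)
  read 2, top B: go to q_0, push ε → (q_0, 011, Z)
  read 0, top Z: go to q_1, push BZ → (q_1, 11, BZ)
  read 1, top B: go to q_1, push YX → (q_1, 1, YXZ)
  read 1, top Y: go to q_2, push ε → (q_2, ε, XZ)
All input consumed in state q_2 with stack XZ.

XZ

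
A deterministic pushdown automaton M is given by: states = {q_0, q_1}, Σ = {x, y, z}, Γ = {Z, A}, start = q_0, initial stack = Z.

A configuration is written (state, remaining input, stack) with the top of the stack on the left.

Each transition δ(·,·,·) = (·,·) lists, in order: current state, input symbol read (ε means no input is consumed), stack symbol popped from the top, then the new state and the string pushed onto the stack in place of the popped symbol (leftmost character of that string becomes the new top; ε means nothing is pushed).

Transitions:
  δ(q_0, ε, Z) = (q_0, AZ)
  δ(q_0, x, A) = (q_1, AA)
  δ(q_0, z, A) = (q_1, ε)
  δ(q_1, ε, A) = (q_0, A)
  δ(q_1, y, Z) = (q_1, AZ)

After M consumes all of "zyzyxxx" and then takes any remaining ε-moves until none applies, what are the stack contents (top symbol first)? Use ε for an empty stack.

AAAAZ

(q_0, zyzyxxx, Z)
  ε-move, top Z: go to q_0, push AZ → (q_0, zyzyxxx, AZ)
  read z, top A: go to q_1, push ε → (q_1, yzyxxx, Z)
  read y, top Z: go to q_1, push AZ → (q_1, zyxxx, AZ)
  ε-move, top A: go to q_0, push A → (q_0, zyxxx, AZ)
  read z, top A: go to q_1, push ε → (q_1, yxxx, Z)
  read y, top Z: go to q_1, push AZ → (q_1, xxx, AZ)
  ε-move, top A: go to q_0, push A → (q_0, xxx, AZ)
  read x, top A: go to q_1, push AA → (q_1, xx, AAZ)
  ε-move, top A: go to q_0, push A → (q_0, xx, AAZ)
  read x, top A: go to q_1, push AA → (q_1, x, AAAZ)
  ε-move, top A: go to q_0, push A → (q_0, x, AAAZ)
  read x, top A: go to q_1, push AA → (q_1, ε, AAAAZ)
  ε-move, top A: go to q_0, push A → (q_0, ε, AAAAZ)
All input consumed in state q_0 with stack AAAAZ.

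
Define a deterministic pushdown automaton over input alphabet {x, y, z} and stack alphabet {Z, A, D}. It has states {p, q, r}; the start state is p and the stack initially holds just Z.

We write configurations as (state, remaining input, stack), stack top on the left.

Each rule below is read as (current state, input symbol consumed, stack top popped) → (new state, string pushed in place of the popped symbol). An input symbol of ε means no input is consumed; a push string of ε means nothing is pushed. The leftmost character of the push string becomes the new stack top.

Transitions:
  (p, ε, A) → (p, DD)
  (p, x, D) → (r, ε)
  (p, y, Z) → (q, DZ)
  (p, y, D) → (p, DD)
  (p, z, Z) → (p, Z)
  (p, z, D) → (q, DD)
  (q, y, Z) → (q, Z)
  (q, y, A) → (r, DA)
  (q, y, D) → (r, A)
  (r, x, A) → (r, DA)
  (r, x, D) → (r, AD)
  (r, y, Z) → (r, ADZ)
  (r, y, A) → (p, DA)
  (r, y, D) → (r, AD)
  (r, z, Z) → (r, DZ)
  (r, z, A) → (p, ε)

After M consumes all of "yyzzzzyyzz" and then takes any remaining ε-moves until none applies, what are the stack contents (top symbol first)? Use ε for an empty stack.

Z

(p, yyzzzzyyzz, Z)
  read y, top Z: go to q, push DZ → (q, yzzzzyyzz, DZ)
  read y, top D: go to r, push A → (r, zzzzyyzz, AZ)
  read z, top A: go to p, push ε → (p, zzzyyzz, Z)
  read z, top Z: go to p, push Z → (p, zzyyzz, Z)
  read z, top Z: go to p, push Z → (p, zyyzz, Z)
  read z, top Z: go to p, push Z → (p, yyzz, Z)
  read y, top Z: go to q, push DZ → (q, yzz, DZ)
  read y, top D: go to r, push A → (r, zz, AZ)
  read z, top A: go to p, push ε → (p, z, Z)
  read z, top Z: go to p, push Z → (p, ε, Z)
All input consumed in state p with stack Z.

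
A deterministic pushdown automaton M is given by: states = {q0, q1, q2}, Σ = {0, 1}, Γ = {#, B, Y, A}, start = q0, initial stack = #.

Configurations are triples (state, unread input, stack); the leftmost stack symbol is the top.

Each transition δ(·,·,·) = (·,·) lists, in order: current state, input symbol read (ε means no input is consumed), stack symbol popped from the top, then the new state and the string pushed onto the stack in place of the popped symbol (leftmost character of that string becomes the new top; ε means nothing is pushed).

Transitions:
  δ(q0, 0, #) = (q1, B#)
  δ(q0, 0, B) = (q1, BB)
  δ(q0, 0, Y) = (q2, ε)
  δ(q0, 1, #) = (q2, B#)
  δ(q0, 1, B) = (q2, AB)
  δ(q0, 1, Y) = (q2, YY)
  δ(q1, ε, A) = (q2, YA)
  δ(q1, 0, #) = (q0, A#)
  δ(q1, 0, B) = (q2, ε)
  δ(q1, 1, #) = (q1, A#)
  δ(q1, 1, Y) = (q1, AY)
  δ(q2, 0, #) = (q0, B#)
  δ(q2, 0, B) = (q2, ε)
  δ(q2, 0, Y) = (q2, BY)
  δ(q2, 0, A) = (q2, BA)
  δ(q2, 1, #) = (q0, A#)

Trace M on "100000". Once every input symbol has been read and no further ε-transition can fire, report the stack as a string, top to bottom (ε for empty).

#

(q0, 100000, #)
  read 1, top #: go to q2, push B# → (q2, 00000, B#)
  read 0, top B: go to q2, push ε → (q2, 0000, #)
  read 0, top #: go to q0, push B# → (q0, 000, B#)
  read 0, top B: go to q1, push BB → (q1, 00, BB#)
  read 0, top B: go to q2, push ε → (q2, 0, B#)
  read 0, top B: go to q2, push ε → (q2, ε, #)
All input consumed in state q2 with stack #.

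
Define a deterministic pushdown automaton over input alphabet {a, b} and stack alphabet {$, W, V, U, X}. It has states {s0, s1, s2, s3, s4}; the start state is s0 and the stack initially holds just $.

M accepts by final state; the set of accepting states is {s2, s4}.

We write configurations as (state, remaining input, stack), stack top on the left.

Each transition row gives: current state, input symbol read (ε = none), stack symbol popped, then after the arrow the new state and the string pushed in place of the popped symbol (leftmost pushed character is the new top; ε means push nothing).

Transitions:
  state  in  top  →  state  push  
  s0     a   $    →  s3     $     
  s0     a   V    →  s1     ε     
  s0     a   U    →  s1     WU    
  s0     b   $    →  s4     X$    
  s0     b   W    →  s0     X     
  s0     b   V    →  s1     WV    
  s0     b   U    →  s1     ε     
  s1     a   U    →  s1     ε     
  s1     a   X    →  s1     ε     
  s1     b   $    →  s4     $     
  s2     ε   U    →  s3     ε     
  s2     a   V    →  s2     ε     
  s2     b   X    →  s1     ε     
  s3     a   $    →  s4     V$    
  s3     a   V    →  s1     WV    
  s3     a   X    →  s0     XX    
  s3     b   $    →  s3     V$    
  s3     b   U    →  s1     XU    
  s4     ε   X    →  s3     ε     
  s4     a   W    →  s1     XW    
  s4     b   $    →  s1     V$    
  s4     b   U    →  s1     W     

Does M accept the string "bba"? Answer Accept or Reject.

(s0, bba, $)
  read b, top $: go to s4, push X$ → (s4, ba, X$)
  ε-move, top X: go to s3, push ε → (s3, ba, $)
  read b, top $: go to s3, push V$ → (s3, a, V$)
  read a, top V: go to s1, push WV → (s1, ε, WV$)
All input consumed; state s1 ∉ F and no further ε-move applies.

Reject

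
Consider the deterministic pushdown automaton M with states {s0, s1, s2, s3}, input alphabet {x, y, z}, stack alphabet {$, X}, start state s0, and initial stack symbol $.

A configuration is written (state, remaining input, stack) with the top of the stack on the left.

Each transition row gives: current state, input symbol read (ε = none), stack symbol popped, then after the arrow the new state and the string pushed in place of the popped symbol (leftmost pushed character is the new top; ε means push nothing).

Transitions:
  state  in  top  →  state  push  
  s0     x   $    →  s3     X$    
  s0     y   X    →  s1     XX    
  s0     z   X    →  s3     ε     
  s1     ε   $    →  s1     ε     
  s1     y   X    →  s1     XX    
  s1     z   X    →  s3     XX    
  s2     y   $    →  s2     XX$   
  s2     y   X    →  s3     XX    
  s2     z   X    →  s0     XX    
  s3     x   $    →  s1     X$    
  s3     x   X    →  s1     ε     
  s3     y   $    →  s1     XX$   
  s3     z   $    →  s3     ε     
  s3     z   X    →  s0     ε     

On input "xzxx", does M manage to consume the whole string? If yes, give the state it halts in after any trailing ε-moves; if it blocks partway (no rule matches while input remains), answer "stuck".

(s0, xzxx, $)
  read x, top $: go to s3, push X$ → (s3, zxx, X$)
  read z, top X: go to s0, push ε → (s0, xx, $)
  read x, top $: go to s3, push X$ → (s3, x, X$)
  read x, top X: go to s1, push ε → (s1, ε, $)
  ε-move, top $: go to s1, push ε → (s1, ε, ε)
All input consumed; M is in state s1.

s1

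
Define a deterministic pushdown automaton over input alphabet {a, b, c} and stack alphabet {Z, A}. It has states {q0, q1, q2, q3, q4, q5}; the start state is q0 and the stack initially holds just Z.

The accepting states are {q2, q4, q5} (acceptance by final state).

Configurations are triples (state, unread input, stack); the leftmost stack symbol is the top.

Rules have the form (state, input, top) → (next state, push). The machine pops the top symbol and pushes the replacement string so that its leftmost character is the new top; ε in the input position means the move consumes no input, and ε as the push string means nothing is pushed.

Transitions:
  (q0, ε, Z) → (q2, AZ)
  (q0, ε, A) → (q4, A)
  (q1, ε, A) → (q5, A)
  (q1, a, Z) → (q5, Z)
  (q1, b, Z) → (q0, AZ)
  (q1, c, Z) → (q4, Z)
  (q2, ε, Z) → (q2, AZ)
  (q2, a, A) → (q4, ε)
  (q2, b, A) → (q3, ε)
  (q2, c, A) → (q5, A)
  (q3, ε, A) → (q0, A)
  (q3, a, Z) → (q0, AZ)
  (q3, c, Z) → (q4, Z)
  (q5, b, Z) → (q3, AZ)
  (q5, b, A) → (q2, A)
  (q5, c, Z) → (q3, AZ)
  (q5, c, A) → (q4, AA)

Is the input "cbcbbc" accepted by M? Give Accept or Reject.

Accept

(q0, cbcbbc, Z)
  ε-move, top Z: go to q2, push AZ → (q2, cbcbbc, AZ)
  read c, top A: go to q5, push A → (q5, bcbbc, AZ)
  read b, top A: go to q2, push A → (q2, cbbc, AZ)
  read c, top A: go to q5, push A → (q5, bbc, AZ)
  read b, top A: go to q2, push A → (q2, bc, AZ)
  read b, top A: go to q3, push ε → (q3, c, Z)
  read c, top Z: go to q4, push Z → (q4, ε, Z)
All input consumed; state q4 ∈ F.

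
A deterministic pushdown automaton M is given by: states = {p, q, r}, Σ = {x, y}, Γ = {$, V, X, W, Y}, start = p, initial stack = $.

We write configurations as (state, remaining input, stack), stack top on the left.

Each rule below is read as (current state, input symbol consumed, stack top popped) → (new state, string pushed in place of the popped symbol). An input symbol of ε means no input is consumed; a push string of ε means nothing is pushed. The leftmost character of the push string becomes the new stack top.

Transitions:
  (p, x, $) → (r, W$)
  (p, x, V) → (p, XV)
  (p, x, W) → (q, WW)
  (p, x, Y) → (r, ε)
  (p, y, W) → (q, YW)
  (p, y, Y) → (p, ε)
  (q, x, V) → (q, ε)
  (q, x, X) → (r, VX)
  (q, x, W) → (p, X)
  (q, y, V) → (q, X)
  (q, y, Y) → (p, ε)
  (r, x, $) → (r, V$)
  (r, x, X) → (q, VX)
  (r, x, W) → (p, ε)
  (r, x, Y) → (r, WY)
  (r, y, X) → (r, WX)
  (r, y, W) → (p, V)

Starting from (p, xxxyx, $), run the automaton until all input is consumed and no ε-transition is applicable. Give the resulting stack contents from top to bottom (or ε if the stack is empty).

(p, xxxyx, $) ⊢ (r, xxyx, W$) ⊢ (p, xyx, $) ⊢ (r, yx, W$) ⊢ (p, x, V$) ⊢ (p, ε, XV$)
All input consumed in state p with stack XV$.

XV$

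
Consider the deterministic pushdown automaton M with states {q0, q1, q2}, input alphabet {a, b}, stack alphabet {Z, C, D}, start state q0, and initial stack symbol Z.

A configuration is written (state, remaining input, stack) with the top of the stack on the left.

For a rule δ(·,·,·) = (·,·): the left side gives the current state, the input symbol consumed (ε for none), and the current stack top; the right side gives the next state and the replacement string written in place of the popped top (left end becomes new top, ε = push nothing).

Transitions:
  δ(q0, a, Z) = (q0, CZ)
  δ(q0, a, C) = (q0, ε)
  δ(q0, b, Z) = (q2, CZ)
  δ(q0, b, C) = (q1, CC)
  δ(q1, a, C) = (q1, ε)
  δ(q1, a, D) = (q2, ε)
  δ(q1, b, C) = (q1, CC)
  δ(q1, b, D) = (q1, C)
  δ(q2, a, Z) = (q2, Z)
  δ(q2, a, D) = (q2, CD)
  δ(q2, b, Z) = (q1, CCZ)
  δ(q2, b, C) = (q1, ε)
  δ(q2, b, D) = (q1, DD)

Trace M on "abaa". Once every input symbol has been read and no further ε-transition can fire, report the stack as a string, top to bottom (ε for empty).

Z

(q0, abaa, Z)
  read a, top Z: go to q0, push CZ → (q0, baa, CZ)
  read b, top C: go to q1, push CC → (q1, aa, CCZ)
  read a, top C: go to q1, push ε → (q1, a, CZ)
  read a, top C: go to q1, push ε → (q1, ε, Z)
All input consumed in state q1 with stack Z.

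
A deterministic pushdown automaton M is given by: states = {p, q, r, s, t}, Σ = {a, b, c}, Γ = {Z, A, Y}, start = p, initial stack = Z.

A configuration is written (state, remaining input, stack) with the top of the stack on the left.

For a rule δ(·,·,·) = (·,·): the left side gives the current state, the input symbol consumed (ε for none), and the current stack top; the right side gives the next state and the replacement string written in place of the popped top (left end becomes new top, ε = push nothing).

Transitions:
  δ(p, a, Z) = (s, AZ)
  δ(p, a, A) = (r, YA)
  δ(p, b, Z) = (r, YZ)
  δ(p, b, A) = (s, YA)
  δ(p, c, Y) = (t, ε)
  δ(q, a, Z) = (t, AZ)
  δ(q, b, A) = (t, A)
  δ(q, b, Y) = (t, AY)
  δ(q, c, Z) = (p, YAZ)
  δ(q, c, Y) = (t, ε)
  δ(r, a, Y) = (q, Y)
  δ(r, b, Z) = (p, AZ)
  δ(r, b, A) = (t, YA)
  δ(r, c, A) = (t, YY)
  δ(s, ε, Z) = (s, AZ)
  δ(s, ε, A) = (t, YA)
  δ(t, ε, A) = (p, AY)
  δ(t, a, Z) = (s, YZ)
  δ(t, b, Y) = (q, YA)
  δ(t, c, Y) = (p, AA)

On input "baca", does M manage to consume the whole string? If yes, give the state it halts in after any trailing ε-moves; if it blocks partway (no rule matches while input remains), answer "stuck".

(p, baca, Z)
  read b, top Z: go to r, push YZ → (r, aca, YZ)
  read a, top Y: go to q, push Y → (q, ca, YZ)
  read c, top Y: go to t, push ε → (t, a, Z)
  read a, top Z: go to s, push YZ → (s, ε, YZ)
All input consumed; M is in state s.

s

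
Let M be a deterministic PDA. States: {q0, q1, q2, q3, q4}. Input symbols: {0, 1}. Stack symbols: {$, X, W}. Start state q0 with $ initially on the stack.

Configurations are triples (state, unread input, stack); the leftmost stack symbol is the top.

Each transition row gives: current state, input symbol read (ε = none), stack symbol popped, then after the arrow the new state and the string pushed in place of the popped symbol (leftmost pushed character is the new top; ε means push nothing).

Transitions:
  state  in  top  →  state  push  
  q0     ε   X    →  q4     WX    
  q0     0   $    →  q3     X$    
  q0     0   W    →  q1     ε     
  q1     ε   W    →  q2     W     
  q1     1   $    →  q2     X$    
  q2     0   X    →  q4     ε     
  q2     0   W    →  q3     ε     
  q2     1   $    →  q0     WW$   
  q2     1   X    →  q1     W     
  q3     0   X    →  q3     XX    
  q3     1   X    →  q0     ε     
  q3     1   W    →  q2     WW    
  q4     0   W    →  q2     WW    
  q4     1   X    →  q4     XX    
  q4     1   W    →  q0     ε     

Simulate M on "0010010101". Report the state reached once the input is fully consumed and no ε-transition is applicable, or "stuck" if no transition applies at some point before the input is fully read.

(q0, 0010010101, $)
  read 0, top $: go to q3, push X$ → (q3, 010010101, X$)
  read 0, top X: go to q3, push XX → (q3, 10010101, XX$)
  read 1, top X: go to q0, push ε → (q0, 0010101, X$)
  ε-move, top X: go to q4, push WX → (q4, 0010101, WX$)
  read 0, top W: go to q2, push WW → (q2, 010101, WWX$)
  read 0, top W: go to q3, push ε → (q3, 10101, WX$)
  read 1, top W: go to q2, push WW → (q2, 0101, WWX$)
  read 0, top W: go to q3, push ε → (q3, 101, WX$)
  read 1, top W: go to q2, push WW → (q2, 01, WWX$)
  read 0, top W: go to q3, push ε → (q3, 1, WX$)
  read 1, top W: go to q2, push WW → (q2, ε, WWX$)
All input consumed; M is in state q2.

q2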